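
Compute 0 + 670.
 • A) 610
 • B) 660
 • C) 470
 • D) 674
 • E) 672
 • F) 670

0 + 670 = 670
F) 670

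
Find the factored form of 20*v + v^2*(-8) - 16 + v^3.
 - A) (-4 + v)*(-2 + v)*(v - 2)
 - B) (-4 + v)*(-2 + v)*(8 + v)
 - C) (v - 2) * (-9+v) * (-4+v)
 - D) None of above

We need to factor 20*v + v^2*(-8) - 16 + v^3.
The factored form is (-4 + v)*(-2 + v)*(v - 2).
A) (-4 + v)*(-2 + v)*(v - 2)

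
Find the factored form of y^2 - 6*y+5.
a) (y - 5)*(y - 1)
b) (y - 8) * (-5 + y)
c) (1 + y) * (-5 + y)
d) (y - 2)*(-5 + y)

We need to factor y^2 - 6*y+5.
The factored form is (y - 5)*(y - 1).
a) (y - 5)*(y - 1)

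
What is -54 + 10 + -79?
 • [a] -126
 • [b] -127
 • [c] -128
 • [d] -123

First: -54 + 10 = -44
Then: -44 + -79 = -123
d) -123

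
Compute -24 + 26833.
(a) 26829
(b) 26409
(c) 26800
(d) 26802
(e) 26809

-24 + 26833 = 26809
e) 26809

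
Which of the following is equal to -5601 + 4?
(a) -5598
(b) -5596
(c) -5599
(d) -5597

-5601 + 4 = -5597
d) -5597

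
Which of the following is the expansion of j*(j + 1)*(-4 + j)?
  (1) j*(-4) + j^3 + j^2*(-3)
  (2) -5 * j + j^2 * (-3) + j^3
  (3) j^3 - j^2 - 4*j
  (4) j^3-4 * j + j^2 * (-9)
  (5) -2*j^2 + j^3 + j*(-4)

Expanding j*(j + 1)*(-4 + j):
= j*(-4) + j^3 + j^2*(-3)
1) j*(-4) + j^3 + j^2*(-3)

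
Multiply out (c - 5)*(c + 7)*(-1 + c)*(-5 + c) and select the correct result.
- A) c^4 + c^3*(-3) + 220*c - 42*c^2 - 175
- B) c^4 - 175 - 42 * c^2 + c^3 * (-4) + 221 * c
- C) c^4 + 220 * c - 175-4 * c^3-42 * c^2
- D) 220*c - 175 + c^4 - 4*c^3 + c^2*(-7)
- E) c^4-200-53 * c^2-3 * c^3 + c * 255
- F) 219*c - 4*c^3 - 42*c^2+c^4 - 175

Expanding (c - 5)*(c + 7)*(-1 + c)*(-5 + c):
= c^4 + 220 * c - 175-4 * c^3-42 * c^2
C) c^4 + 220 * c - 175-4 * c^3-42 * c^2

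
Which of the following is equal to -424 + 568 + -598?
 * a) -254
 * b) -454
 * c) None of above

First: -424 + 568 = 144
Then: 144 + -598 = -454
b) -454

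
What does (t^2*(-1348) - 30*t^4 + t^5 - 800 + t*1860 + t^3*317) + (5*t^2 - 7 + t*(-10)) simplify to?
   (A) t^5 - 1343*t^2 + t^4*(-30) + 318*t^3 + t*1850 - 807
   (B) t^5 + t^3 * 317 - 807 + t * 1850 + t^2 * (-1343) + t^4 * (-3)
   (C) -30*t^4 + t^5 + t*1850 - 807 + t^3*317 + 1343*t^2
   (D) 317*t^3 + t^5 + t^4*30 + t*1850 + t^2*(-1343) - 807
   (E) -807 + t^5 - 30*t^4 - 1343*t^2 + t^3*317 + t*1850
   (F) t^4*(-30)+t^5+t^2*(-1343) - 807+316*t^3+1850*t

Adding the polynomials and combining like terms:
(t^2*(-1348) - 30*t^4 + t^5 - 800 + t*1860 + t^3*317) + (5*t^2 - 7 + t*(-10))
= -807 + t^5 - 30*t^4 - 1343*t^2 + t^3*317 + t*1850
E) -807 + t^5 - 30*t^4 - 1343*t^2 + t^3*317 + t*1850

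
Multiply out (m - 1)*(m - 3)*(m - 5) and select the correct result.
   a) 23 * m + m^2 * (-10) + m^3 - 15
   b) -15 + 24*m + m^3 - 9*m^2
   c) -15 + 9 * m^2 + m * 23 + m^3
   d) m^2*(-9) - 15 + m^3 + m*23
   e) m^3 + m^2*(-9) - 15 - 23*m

Expanding (m - 1)*(m - 3)*(m - 5):
= m^2*(-9) - 15 + m^3 + m*23
d) m^2*(-9) - 15 + m^3 + m*23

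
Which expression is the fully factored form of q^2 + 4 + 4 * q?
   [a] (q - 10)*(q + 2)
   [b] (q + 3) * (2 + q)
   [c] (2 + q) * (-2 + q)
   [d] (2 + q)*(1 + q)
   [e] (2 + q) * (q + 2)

We need to factor q^2 + 4 + 4 * q.
The factored form is (2 + q) * (q + 2).
e) (2 + q) * (q + 2)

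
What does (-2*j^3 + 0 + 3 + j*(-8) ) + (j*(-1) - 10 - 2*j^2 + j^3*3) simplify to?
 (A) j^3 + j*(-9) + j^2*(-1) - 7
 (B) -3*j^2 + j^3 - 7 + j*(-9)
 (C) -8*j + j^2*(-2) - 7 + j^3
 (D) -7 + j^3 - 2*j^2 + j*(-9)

Adding the polynomials and combining like terms:
(-2*j^3 + 0 + 3 + j*(-8)) + (j*(-1) - 10 - 2*j^2 + j^3*3)
= -7 + j^3 - 2*j^2 + j*(-9)
D) -7 + j^3 - 2*j^2 + j*(-9)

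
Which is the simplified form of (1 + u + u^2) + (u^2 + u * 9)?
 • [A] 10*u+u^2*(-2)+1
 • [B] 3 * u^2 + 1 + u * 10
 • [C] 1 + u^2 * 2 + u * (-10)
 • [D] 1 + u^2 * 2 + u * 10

Adding the polynomials and combining like terms:
(1 + u + u^2) + (u^2 + u*9)
= 1 + u^2 * 2 + u * 10
D) 1 + u^2 * 2 + u * 10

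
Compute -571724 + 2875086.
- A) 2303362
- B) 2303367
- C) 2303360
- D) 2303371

-571724 + 2875086 = 2303362
A) 2303362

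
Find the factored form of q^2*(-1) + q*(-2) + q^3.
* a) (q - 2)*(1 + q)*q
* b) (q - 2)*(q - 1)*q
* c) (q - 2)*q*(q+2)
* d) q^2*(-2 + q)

We need to factor q^2*(-1) + q*(-2) + q^3.
The factored form is (q - 2)*(1 + q)*q.
a) (q - 2)*(1 + q)*q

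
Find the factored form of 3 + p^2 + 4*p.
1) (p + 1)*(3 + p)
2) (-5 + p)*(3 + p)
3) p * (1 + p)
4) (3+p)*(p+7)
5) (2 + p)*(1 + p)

We need to factor 3 + p^2 + 4*p.
The factored form is (p + 1)*(3 + p).
1) (p + 1)*(3 + p)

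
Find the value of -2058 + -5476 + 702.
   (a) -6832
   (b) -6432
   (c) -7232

First: -2058 + -5476 = -7534
Then: -7534 + 702 = -6832
a) -6832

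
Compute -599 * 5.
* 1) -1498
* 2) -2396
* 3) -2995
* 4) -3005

-599 * 5 = -2995
3) -2995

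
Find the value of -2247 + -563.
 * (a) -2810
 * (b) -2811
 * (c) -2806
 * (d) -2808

-2247 + -563 = -2810
a) -2810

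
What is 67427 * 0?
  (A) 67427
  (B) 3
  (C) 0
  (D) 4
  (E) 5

67427 * 0 = 0
C) 0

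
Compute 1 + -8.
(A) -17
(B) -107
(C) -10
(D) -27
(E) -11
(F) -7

1 + -8 = -7
F) -7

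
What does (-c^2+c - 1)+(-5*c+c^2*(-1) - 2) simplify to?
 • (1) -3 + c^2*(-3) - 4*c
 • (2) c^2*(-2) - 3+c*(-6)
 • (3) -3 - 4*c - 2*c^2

Adding the polynomials and combining like terms:
(-c^2 + c - 1) + (-5*c + c^2*(-1) - 2)
= -3 - 4*c - 2*c^2
3) -3 - 4*c - 2*c^2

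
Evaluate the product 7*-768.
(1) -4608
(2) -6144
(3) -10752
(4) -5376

7 * -768 = -5376
4) -5376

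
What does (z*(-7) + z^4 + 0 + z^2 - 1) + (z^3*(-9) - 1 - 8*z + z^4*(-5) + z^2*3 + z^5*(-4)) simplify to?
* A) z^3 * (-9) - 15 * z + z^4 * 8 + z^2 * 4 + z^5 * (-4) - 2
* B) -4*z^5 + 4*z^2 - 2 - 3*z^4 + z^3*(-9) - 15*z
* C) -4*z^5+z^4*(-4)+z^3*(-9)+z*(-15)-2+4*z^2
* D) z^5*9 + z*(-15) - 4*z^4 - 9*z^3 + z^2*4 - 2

Adding the polynomials and combining like terms:
(z*(-7) + z^4 + 0 + z^2 - 1) + (z^3*(-9) - 1 - 8*z + z^4*(-5) + z^2*3 + z^5*(-4))
= -4*z^5+z^4*(-4)+z^3*(-9)+z*(-15)-2+4*z^2
C) -4*z^5+z^4*(-4)+z^3*(-9)+z*(-15)-2+4*z^2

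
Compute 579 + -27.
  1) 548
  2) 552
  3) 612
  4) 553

579 + -27 = 552
2) 552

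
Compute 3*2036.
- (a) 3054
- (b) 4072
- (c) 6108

3 * 2036 = 6108
c) 6108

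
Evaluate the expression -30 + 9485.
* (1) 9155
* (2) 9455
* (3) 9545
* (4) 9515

-30 + 9485 = 9455
2) 9455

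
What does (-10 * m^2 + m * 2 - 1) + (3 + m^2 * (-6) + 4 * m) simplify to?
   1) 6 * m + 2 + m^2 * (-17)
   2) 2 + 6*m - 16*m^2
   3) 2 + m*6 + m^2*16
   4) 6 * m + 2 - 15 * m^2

Adding the polynomials and combining like terms:
(-10*m^2 + m*2 - 1) + (3 + m^2*(-6) + 4*m)
= 2 + 6*m - 16*m^2
2) 2 + 6*m - 16*m^2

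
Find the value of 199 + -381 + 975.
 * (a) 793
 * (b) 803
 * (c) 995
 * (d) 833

First: 199 + -381 = -182
Then: -182 + 975 = 793
a) 793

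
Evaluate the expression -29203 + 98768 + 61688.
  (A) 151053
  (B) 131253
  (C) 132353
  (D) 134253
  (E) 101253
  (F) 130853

First: -29203 + 98768 = 69565
Then: 69565 + 61688 = 131253
B) 131253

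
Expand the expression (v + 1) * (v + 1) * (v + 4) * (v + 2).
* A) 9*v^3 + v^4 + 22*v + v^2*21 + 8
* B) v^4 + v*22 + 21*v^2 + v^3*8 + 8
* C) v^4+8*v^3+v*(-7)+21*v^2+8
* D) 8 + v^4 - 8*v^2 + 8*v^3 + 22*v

Expanding (v + 1) * (v + 1) * (v + 4) * (v + 2):
= v^4 + v*22 + 21*v^2 + v^3*8 + 8
B) v^4 + v*22 + 21*v^2 + v^3*8 + 8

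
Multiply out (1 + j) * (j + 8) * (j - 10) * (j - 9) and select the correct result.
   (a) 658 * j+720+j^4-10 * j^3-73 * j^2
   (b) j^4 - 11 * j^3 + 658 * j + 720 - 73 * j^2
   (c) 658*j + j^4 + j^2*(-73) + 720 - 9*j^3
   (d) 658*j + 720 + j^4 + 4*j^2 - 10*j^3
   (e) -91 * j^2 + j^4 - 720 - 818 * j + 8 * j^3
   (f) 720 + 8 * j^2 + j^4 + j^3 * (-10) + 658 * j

Expanding (1 + j) * (j + 8) * (j - 10) * (j - 9):
= 658 * j+720+j^4-10 * j^3-73 * j^2
a) 658 * j+720+j^4-10 * j^3-73 * j^2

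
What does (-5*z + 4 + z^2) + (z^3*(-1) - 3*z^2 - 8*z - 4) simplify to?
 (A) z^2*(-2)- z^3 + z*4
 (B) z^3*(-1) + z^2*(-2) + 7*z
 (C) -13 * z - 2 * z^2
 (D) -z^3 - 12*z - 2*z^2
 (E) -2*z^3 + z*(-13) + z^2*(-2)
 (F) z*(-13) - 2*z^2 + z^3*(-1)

Adding the polynomials and combining like terms:
(-5*z + 4 + z^2) + (z^3*(-1) - 3*z^2 - 8*z - 4)
= z*(-13) - 2*z^2 + z^3*(-1)
F) z*(-13) - 2*z^2 + z^3*(-1)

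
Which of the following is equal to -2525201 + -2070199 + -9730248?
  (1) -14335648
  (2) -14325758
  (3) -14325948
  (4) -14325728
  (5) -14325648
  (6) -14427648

First: -2525201 + -2070199 = -4595400
Then: -4595400 + -9730248 = -14325648
5) -14325648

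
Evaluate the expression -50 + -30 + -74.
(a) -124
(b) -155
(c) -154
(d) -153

First: -50 + -30 = -80
Then: -80 + -74 = -154
c) -154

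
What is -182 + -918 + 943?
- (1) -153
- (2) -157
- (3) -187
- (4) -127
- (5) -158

First: -182 + -918 = -1100
Then: -1100 + 943 = -157
2) -157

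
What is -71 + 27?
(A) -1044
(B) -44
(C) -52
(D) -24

-71 + 27 = -44
B) -44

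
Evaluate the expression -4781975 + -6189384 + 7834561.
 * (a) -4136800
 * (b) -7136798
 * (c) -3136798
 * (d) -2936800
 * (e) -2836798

First: -4781975 + -6189384 = -10971359
Then: -10971359 + 7834561 = -3136798
c) -3136798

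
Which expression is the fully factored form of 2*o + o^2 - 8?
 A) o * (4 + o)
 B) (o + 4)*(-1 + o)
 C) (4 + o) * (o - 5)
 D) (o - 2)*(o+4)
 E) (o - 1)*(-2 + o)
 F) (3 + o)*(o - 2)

We need to factor 2*o + o^2 - 8.
The factored form is (o - 2)*(o+4).
D) (o - 2)*(o+4)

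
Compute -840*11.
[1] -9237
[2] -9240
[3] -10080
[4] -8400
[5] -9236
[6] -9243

-840 * 11 = -9240
2) -9240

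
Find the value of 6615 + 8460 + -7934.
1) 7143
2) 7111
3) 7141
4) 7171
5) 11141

First: 6615 + 8460 = 15075
Then: 15075 + -7934 = 7141
3) 7141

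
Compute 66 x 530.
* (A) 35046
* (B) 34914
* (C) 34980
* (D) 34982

66 * 530 = 34980
C) 34980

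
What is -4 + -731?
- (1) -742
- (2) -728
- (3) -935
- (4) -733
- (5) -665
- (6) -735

-4 + -731 = -735
6) -735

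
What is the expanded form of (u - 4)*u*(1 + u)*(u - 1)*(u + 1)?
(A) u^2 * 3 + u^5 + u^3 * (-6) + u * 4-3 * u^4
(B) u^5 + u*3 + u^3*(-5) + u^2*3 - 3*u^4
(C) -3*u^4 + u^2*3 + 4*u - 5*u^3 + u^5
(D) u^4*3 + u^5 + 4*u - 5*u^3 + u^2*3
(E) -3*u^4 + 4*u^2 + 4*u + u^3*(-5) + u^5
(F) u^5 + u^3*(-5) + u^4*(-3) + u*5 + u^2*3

Expanding (u - 4)*u*(1 + u)*(u - 1)*(u + 1):
= -3*u^4 + u^2*3 + 4*u - 5*u^3 + u^5
C) -3*u^4 + u^2*3 + 4*u - 5*u^3 + u^5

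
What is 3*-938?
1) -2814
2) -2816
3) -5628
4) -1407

3 * -938 = -2814
1) -2814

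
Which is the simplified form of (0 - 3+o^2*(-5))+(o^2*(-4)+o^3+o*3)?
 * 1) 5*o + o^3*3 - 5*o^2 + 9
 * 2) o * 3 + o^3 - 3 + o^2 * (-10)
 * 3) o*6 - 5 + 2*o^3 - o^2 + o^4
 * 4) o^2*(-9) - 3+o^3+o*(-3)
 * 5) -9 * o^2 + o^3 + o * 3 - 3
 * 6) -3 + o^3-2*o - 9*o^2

Adding the polynomials and combining like terms:
(0 - 3 + o^2*(-5)) + (o^2*(-4) + o^3 + o*3)
= -9 * o^2 + o^3 + o * 3 - 3
5) -9 * o^2 + o^3 + o * 3 - 3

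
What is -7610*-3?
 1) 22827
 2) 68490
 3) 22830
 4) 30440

-7610 * -3 = 22830
3) 22830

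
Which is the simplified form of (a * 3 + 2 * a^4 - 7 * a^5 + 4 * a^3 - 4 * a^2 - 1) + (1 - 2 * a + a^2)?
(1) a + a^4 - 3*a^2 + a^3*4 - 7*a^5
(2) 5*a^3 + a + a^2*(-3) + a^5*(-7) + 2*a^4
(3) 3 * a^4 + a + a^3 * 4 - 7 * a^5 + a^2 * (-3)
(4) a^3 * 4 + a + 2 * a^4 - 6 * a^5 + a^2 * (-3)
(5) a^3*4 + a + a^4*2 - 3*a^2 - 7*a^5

Adding the polynomials and combining like terms:
(a*3 + 2*a^4 - 7*a^5 + 4*a^3 - 4*a^2 - 1) + (1 - 2*a + a^2)
= a^3*4 + a + a^4*2 - 3*a^2 - 7*a^5
5) a^3*4 + a + a^4*2 - 3*a^2 - 7*a^5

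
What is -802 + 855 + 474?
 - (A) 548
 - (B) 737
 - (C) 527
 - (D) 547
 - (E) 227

First: -802 + 855 = 53
Then: 53 + 474 = 527
C) 527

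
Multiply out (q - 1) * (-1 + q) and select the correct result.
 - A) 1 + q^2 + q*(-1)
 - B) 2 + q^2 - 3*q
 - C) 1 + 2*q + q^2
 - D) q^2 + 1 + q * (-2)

Expanding (q - 1) * (-1 + q):
= q^2 + 1 + q * (-2)
D) q^2 + 1 + q * (-2)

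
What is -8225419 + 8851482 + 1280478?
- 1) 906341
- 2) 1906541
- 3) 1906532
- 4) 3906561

First: -8225419 + 8851482 = 626063
Then: 626063 + 1280478 = 1906541
2) 1906541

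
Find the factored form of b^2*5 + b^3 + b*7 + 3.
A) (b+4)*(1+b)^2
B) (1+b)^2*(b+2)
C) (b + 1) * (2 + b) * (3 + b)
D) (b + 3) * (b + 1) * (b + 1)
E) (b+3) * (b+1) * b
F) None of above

We need to factor b^2*5 + b^3 + b*7 + 3.
The factored form is (b + 3) * (b + 1) * (b + 1).
D) (b + 3) * (b + 1) * (b + 1)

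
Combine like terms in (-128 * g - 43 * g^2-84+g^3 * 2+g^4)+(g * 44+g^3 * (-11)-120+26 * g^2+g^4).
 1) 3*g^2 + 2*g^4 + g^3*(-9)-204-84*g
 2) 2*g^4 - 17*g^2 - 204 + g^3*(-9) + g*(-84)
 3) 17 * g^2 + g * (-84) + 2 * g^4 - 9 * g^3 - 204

Adding the polynomials and combining like terms:
(-128*g - 43*g^2 - 84 + g^3*2 + g^4) + (g*44 + g^3*(-11) - 120 + 26*g^2 + g^4)
= 2*g^4 - 17*g^2 - 204 + g^3*(-9) + g*(-84)
2) 2*g^4 - 17*g^2 - 204 + g^3*(-9) + g*(-84)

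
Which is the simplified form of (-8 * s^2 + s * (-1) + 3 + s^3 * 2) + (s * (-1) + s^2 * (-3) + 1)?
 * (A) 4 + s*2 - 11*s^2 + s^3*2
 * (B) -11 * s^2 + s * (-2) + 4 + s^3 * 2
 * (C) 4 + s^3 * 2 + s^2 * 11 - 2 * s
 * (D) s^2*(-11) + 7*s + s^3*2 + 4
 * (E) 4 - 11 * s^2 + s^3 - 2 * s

Adding the polynomials and combining like terms:
(-8*s^2 + s*(-1) + 3 + s^3*2) + (s*(-1) + s^2*(-3) + 1)
= -11 * s^2 + s * (-2) + 4 + s^3 * 2
B) -11 * s^2 + s * (-2) + 4 + s^3 * 2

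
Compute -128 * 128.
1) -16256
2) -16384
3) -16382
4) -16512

-128 * 128 = -16384
2) -16384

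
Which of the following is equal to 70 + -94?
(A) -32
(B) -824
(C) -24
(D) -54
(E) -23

70 + -94 = -24
C) -24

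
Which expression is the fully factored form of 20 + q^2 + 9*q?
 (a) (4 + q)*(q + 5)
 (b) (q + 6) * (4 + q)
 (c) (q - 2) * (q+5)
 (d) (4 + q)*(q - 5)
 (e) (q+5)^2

We need to factor 20 + q^2 + 9*q.
The factored form is (4 + q)*(q + 5).
a) (4 + q)*(q + 5)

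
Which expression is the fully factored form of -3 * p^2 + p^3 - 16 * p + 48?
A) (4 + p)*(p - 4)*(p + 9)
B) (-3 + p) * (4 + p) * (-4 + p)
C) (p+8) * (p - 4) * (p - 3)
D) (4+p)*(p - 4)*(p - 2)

We need to factor -3 * p^2 + p^3 - 16 * p + 48.
The factored form is (-3 + p) * (4 + p) * (-4 + p).
B) (-3 + p) * (4 + p) * (-4 + p)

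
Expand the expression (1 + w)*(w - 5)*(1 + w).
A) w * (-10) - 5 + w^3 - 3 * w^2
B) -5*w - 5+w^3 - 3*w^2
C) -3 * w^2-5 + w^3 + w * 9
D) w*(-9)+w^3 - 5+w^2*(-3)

Expanding (1 + w)*(w - 5)*(1 + w):
= w*(-9)+w^3 - 5+w^2*(-3)
D) w*(-9)+w^3 - 5+w^2*(-3)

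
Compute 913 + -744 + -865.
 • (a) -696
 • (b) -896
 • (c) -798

First: 913 + -744 = 169
Then: 169 + -865 = -696
a) -696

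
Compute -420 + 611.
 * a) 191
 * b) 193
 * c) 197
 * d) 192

-420 + 611 = 191
a) 191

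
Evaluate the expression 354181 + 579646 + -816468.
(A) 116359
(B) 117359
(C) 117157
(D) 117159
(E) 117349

First: 354181 + 579646 = 933827
Then: 933827 + -816468 = 117359
B) 117359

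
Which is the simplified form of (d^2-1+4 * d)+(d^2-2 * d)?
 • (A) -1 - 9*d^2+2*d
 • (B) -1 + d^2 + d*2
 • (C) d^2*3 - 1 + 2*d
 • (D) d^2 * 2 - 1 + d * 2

Adding the polynomials and combining like terms:
(d^2 - 1 + 4*d) + (d^2 - 2*d)
= d^2 * 2 - 1 + d * 2
D) d^2 * 2 - 1 + d * 2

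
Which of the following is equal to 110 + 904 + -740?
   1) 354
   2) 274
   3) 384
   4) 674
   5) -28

First: 110 + 904 = 1014
Then: 1014 + -740 = 274
2) 274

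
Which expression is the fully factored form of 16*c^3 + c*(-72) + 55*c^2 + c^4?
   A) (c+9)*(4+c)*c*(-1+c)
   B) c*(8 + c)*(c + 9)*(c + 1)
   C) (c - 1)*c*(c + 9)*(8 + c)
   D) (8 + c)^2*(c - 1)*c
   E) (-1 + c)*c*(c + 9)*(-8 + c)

We need to factor 16*c^3 + c*(-72) + 55*c^2 + c^4.
The factored form is (c - 1)*c*(c + 9)*(8 + c).
C) (c - 1)*c*(c + 9)*(8 + c)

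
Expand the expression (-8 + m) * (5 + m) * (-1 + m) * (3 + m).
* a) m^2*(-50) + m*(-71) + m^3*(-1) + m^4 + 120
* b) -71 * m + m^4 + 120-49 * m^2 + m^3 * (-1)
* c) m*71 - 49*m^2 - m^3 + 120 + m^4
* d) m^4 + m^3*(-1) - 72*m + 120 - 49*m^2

Expanding (-8 + m) * (5 + m) * (-1 + m) * (3 + m):
= -71 * m + m^4 + 120-49 * m^2 + m^3 * (-1)
b) -71 * m + m^4 + 120-49 * m^2 + m^3 * (-1)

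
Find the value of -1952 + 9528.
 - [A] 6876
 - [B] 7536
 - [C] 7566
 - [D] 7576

-1952 + 9528 = 7576
D) 7576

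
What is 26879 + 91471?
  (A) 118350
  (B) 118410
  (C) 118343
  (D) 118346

26879 + 91471 = 118350
A) 118350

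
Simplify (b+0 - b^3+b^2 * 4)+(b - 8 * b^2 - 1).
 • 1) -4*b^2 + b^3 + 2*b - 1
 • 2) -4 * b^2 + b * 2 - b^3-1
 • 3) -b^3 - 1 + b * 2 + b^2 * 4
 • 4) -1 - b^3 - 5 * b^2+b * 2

Adding the polynomials and combining like terms:
(b + 0 - b^3 + b^2*4) + (b - 8*b^2 - 1)
= -4 * b^2 + b * 2 - b^3-1
2) -4 * b^2 + b * 2 - b^3-1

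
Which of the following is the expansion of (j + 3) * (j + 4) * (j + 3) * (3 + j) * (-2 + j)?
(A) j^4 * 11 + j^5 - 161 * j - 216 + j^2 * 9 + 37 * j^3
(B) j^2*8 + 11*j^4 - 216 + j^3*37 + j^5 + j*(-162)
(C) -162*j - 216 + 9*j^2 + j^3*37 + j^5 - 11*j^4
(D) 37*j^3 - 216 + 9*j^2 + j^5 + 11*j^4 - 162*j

Expanding (j + 3) * (j + 4) * (j + 3) * (3 + j) * (-2 + j):
= 37*j^3 - 216 + 9*j^2 + j^5 + 11*j^4 - 162*j
D) 37*j^3 - 216 + 9*j^2 + j^5 + 11*j^4 - 162*j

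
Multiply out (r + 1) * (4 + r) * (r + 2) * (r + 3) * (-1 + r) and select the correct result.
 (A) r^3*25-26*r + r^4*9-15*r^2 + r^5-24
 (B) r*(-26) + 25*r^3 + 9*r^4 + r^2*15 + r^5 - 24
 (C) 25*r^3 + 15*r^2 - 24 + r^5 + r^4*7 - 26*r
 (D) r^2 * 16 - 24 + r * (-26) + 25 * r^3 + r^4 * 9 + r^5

Expanding (r + 1) * (4 + r) * (r + 2) * (r + 3) * (-1 + r):
= r*(-26) + 25*r^3 + 9*r^4 + r^2*15 + r^5 - 24
B) r*(-26) + 25*r^3 + 9*r^4 + r^2*15 + r^5 - 24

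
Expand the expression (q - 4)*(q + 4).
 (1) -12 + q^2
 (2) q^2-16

Expanding (q - 4)*(q + 4):
= q^2-16
2) q^2-16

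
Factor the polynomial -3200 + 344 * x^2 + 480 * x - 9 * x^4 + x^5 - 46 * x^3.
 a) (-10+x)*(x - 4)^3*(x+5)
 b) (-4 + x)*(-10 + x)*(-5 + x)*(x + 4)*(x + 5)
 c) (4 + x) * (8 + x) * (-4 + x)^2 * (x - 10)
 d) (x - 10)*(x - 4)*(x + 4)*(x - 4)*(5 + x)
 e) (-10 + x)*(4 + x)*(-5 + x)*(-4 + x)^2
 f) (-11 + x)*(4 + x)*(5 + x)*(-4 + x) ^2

We need to factor -3200 + 344 * x^2 + 480 * x - 9 * x^4 + x^5 - 46 * x^3.
The factored form is (x - 10)*(x - 4)*(x + 4)*(x - 4)*(5 + x).
d) (x - 10)*(x - 4)*(x + 4)*(x - 4)*(5 + x)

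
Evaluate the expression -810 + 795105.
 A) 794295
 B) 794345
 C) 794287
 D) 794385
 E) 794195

-810 + 795105 = 794295
A) 794295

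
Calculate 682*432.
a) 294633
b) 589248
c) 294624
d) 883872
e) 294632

682 * 432 = 294624
c) 294624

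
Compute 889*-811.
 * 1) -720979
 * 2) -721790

889 * -811 = -720979
1) -720979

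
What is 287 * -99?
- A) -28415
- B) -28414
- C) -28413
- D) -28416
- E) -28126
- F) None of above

287 * -99 = -28413
C) -28413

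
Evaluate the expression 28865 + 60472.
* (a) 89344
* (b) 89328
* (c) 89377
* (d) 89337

28865 + 60472 = 89337
d) 89337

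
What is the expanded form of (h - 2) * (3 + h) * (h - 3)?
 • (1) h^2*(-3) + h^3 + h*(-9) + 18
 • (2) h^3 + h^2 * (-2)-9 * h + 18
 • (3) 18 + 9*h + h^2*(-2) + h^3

Expanding (h - 2) * (3 + h) * (h - 3):
= h^3 + h^2 * (-2)-9 * h + 18
2) h^3 + h^2 * (-2)-9 * h + 18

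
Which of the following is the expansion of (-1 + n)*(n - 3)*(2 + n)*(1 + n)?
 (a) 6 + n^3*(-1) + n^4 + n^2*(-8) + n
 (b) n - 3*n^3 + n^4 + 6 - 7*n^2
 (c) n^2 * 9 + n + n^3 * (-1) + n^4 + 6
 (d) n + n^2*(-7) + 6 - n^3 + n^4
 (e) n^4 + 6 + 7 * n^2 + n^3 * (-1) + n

Expanding (-1 + n)*(n - 3)*(2 + n)*(1 + n):
= n + n^2*(-7) + 6 - n^3 + n^4
d) n + n^2*(-7) + 6 - n^3 + n^4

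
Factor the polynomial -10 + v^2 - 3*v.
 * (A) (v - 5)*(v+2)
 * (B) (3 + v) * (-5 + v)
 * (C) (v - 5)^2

We need to factor -10 + v^2 - 3*v.
The factored form is (v - 5)*(v+2).
A) (v - 5)*(v+2)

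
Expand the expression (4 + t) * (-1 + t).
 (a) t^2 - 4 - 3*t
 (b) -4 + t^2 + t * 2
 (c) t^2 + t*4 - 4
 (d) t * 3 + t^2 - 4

Expanding (4 + t) * (-1 + t):
= t * 3 + t^2 - 4
d) t * 3 + t^2 - 4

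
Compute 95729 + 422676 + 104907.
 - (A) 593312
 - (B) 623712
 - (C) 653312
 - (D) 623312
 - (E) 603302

First: 95729 + 422676 = 518405
Then: 518405 + 104907 = 623312
D) 623312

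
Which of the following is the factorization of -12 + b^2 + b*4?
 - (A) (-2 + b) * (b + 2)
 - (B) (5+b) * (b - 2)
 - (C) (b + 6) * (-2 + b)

We need to factor -12 + b^2 + b*4.
The factored form is (b + 6) * (-2 + b).
C) (b + 6) * (-2 + b)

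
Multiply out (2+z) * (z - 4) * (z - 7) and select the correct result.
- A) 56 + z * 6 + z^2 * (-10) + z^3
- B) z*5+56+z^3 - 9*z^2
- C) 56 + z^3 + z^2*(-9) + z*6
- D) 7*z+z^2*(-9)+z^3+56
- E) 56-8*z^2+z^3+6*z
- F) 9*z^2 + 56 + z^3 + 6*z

Expanding (2+z) * (z - 4) * (z - 7):
= 56 + z^3 + z^2*(-9) + z*6
C) 56 + z^3 + z^2*(-9) + z*6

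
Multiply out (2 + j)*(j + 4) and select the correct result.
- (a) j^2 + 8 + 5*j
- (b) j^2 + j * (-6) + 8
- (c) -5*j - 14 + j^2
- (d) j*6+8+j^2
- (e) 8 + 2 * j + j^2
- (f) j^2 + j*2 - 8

Expanding (2 + j)*(j + 4):
= j*6+8+j^2
d) j*6+8+j^2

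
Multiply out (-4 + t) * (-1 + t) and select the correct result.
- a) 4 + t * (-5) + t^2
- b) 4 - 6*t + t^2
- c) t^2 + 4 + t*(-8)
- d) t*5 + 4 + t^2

Expanding (-4 + t) * (-1 + t):
= 4 + t * (-5) + t^2
a) 4 + t * (-5) + t^2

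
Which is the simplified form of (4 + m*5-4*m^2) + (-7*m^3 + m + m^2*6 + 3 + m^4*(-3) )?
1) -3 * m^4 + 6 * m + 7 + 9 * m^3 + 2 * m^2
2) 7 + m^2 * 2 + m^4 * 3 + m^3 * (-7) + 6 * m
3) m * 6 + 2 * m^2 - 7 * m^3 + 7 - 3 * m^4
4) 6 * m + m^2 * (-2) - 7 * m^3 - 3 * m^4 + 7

Adding the polynomials and combining like terms:
(4 + m*5 - 4*m^2) + (-7*m^3 + m + m^2*6 + 3 + m^4*(-3))
= m * 6 + 2 * m^2 - 7 * m^3 + 7 - 3 * m^4
3) m * 6 + 2 * m^2 - 7 * m^3 + 7 - 3 * m^4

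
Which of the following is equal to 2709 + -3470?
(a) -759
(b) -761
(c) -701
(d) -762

2709 + -3470 = -761
b) -761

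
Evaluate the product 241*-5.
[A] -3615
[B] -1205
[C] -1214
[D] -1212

241 * -5 = -1205
B) -1205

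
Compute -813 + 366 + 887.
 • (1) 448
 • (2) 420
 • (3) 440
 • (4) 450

First: -813 + 366 = -447
Then: -447 + 887 = 440
3) 440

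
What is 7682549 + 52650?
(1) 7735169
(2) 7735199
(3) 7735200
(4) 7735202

7682549 + 52650 = 7735199
2) 7735199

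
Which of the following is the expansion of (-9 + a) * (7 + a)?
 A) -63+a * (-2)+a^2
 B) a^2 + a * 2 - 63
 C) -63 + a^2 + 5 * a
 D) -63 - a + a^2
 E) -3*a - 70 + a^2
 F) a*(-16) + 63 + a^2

Expanding (-9 + a) * (7 + a):
= -63+a * (-2)+a^2
A) -63+a * (-2)+a^2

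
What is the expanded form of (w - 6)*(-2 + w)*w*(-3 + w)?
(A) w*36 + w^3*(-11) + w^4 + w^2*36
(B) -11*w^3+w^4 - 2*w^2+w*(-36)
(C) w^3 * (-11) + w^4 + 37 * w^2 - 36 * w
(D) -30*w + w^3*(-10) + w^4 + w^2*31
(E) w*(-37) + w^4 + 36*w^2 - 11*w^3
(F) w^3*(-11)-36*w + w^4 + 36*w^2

Expanding (w - 6)*(-2 + w)*w*(-3 + w):
= w^3*(-11)-36*w + w^4 + 36*w^2
F) w^3*(-11)-36*w + w^4 + 36*w^2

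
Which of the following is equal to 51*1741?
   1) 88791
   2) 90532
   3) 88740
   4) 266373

51 * 1741 = 88791
1) 88791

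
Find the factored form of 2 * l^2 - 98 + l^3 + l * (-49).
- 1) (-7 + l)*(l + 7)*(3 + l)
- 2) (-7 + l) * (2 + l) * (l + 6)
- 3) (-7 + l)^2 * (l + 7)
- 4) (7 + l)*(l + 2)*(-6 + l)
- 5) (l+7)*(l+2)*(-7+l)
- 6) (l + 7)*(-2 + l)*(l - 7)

We need to factor 2 * l^2 - 98 + l^3 + l * (-49).
The factored form is (l+7)*(l+2)*(-7+l).
5) (l+7)*(l+2)*(-7+l)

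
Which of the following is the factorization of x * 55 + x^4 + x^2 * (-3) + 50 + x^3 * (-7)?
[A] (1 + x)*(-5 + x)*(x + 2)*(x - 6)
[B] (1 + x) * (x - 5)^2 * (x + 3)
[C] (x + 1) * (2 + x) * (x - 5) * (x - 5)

We need to factor x * 55 + x^4 + x^2 * (-3) + 50 + x^3 * (-7).
The factored form is (x + 1) * (2 + x) * (x - 5) * (x - 5).
C) (x + 1) * (2 + x) * (x - 5) * (x - 5)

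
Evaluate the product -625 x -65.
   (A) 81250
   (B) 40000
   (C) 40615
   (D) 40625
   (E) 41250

-625 * -65 = 40625
D) 40625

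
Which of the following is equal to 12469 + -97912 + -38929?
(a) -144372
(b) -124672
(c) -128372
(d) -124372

First: 12469 + -97912 = -85443
Then: -85443 + -38929 = -124372
d) -124372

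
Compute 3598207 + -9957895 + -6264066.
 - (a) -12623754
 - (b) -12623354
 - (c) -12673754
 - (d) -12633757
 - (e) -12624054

First: 3598207 + -9957895 = -6359688
Then: -6359688 + -6264066 = -12623754
a) -12623754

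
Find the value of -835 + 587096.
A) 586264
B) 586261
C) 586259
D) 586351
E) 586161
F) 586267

-835 + 587096 = 586261
B) 586261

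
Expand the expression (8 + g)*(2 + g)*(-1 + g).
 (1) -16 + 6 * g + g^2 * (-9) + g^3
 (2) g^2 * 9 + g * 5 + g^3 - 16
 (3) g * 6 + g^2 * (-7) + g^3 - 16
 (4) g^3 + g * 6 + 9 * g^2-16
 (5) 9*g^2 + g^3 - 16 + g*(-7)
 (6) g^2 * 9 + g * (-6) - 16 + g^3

Expanding (8 + g)*(2 + g)*(-1 + g):
= g^3 + g * 6 + 9 * g^2-16
4) g^3 + g * 6 + 9 * g^2-16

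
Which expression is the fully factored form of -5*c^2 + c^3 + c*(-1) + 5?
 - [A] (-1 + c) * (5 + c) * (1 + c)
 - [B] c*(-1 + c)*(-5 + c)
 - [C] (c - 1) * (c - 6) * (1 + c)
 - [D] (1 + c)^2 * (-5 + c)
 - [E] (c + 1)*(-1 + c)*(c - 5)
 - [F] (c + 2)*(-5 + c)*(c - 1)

We need to factor -5*c^2 + c^3 + c*(-1) + 5.
The factored form is (c + 1)*(-1 + c)*(c - 5).
E) (c + 1)*(-1 + c)*(c - 5)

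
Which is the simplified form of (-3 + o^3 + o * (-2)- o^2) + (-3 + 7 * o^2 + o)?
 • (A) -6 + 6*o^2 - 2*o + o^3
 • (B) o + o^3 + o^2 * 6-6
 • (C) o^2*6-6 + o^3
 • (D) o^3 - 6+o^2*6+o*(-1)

Adding the polynomials and combining like terms:
(-3 + o^3 + o*(-2) - o^2) + (-3 + 7*o^2 + o)
= o^3 - 6+o^2*6+o*(-1)
D) o^3 - 6+o^2*6+o*(-1)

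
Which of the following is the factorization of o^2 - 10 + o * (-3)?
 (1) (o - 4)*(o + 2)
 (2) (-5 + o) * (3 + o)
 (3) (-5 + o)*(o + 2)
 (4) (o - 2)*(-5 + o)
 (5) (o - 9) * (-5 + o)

We need to factor o^2 - 10 + o * (-3).
The factored form is (-5 + o)*(o + 2).
3) (-5 + o)*(o + 2)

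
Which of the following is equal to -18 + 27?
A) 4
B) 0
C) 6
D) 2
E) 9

-18 + 27 = 9
E) 9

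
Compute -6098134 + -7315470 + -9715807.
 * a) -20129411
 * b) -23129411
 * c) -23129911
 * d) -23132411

First: -6098134 + -7315470 = -13413604
Then: -13413604 + -9715807 = -23129411
b) -23129411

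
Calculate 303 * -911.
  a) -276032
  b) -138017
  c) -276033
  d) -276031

303 * -911 = -276033
c) -276033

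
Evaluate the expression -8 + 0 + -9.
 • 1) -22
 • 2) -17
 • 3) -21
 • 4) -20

First: -8 + 0 = -8
Then: -8 + -9 = -17
2) -17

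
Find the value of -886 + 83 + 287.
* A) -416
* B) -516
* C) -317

First: -886 + 83 = -803
Then: -803 + 287 = -516
B) -516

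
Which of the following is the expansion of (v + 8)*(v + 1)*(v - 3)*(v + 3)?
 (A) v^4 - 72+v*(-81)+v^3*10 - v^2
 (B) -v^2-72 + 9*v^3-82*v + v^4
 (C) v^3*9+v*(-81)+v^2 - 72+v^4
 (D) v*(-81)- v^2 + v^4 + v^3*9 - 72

Expanding (v + 8)*(v + 1)*(v - 3)*(v + 3):
= v*(-81)- v^2 + v^4 + v^3*9 - 72
D) v*(-81)- v^2 + v^4 + v^3*9 - 72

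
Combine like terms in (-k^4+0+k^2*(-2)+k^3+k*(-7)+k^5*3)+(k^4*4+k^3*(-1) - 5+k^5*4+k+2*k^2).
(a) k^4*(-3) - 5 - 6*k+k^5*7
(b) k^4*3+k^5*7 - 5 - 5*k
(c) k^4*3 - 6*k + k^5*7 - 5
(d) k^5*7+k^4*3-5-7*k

Adding the polynomials and combining like terms:
(-k^4 + 0 + k^2*(-2) + k^3 + k*(-7) + k^5*3) + (k^4*4 + k^3*(-1) - 5 + k^5*4 + k + 2*k^2)
= k^4*3 - 6*k + k^5*7 - 5
c) k^4*3 - 6*k + k^5*7 - 5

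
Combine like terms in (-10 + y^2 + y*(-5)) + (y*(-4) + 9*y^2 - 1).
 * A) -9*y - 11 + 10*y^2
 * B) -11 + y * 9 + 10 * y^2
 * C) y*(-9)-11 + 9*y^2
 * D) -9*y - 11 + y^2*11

Adding the polynomials and combining like terms:
(-10 + y^2 + y*(-5)) + (y*(-4) + 9*y^2 - 1)
= -9*y - 11 + 10*y^2
A) -9*y - 11 + 10*y^2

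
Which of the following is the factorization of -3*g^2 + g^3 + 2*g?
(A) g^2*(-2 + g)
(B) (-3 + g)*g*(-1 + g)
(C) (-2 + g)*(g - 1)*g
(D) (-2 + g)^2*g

We need to factor -3*g^2 + g^3 + 2*g.
The factored form is (-2 + g)*(g - 1)*g.
C) (-2 + g)*(g - 1)*g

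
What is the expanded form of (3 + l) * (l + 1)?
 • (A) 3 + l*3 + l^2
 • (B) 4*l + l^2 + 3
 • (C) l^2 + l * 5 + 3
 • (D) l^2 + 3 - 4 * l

Expanding (3 + l) * (l + 1):
= 4*l + l^2 + 3
B) 4*l + l^2 + 3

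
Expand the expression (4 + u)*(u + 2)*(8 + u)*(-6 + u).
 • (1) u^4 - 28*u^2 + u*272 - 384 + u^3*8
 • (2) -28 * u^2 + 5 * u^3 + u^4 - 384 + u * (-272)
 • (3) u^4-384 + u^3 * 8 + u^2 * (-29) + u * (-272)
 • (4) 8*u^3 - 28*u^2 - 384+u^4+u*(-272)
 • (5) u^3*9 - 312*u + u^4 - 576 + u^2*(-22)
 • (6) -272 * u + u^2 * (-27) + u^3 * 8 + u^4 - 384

Expanding (4 + u)*(u + 2)*(8 + u)*(-6 + u):
= 8*u^3 - 28*u^2 - 384+u^4+u*(-272)
4) 8*u^3 - 28*u^2 - 384+u^4+u*(-272)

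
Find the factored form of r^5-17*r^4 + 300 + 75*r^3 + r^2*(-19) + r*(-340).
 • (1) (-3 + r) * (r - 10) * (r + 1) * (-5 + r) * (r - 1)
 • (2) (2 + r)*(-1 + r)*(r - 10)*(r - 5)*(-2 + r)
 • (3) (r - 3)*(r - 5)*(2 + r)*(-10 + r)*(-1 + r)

We need to factor r^5-17*r^4 + 300 + 75*r^3 + r^2*(-19) + r*(-340).
The factored form is (r - 3)*(r - 5)*(2 + r)*(-10 + r)*(-1 + r).
3) (r - 3)*(r - 5)*(2 + r)*(-10 + r)*(-1 + r)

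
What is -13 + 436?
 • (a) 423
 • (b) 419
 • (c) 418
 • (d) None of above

-13 + 436 = 423
a) 423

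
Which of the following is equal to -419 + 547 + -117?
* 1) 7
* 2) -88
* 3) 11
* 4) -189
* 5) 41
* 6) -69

First: -419 + 547 = 128
Then: 128 + -117 = 11
3) 11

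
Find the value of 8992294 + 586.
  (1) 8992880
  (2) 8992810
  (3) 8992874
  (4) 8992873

8992294 + 586 = 8992880
1) 8992880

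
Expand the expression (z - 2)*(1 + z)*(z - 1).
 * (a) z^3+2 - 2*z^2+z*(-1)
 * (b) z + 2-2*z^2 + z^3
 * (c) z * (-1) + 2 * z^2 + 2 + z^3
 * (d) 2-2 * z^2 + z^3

Expanding (z - 2)*(1 + z)*(z - 1):
= z^3+2 - 2*z^2+z*(-1)
a) z^3+2 - 2*z^2+z*(-1)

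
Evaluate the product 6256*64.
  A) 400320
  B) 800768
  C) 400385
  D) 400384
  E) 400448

6256 * 64 = 400384
D) 400384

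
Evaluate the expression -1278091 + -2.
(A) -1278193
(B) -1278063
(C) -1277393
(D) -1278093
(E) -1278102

-1278091 + -2 = -1278093
D) -1278093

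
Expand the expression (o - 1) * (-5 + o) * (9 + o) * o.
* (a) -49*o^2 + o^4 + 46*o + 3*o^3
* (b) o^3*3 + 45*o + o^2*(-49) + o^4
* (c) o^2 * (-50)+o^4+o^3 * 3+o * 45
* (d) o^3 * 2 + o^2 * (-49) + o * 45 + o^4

Expanding (o - 1) * (-5 + o) * (9 + o) * o:
= o^3*3 + 45*o + o^2*(-49) + o^4
b) o^3*3 + 45*o + o^2*(-49) + o^4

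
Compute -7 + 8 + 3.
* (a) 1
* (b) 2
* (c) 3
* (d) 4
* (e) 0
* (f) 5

First: -7 + 8 = 1
Then: 1 + 3 = 4
d) 4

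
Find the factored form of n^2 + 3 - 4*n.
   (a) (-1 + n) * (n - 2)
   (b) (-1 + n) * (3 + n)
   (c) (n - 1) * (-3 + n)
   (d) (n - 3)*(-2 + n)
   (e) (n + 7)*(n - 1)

We need to factor n^2 + 3 - 4*n.
The factored form is (n - 1) * (-3 + n).
c) (n - 1) * (-3 + n)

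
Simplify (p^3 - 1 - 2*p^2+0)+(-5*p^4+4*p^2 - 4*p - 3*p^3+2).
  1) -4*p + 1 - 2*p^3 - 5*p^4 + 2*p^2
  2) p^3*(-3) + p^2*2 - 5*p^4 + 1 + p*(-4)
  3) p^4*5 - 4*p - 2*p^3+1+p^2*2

Adding the polynomials and combining like terms:
(p^3 - 1 - 2*p^2 + 0) + (-5*p^4 + 4*p^2 - 4*p - 3*p^3 + 2)
= -4*p + 1 - 2*p^3 - 5*p^4 + 2*p^2
1) -4*p + 1 - 2*p^3 - 5*p^4 + 2*p^2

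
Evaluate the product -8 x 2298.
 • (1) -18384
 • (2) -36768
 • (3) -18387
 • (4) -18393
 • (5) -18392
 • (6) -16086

-8 * 2298 = -18384
1) -18384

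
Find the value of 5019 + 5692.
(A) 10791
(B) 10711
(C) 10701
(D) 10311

5019 + 5692 = 10711
B) 10711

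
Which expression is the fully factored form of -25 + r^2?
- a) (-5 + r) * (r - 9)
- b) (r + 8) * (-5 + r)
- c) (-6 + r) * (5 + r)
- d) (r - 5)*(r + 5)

We need to factor -25 + r^2.
The factored form is (r - 5)*(r + 5).
d) (r - 5)*(r + 5)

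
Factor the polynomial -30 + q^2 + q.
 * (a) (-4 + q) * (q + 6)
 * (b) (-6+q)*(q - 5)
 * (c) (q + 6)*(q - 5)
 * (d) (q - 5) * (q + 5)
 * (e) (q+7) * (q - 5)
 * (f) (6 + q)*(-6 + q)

We need to factor -30 + q^2 + q.
The factored form is (q + 6)*(q - 5).
c) (q + 6)*(q - 5)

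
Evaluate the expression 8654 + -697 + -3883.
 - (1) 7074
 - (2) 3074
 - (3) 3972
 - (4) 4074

First: 8654 + -697 = 7957
Then: 7957 + -3883 = 4074
4) 4074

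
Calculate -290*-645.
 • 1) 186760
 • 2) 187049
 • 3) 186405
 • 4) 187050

-290 * -645 = 187050
4) 187050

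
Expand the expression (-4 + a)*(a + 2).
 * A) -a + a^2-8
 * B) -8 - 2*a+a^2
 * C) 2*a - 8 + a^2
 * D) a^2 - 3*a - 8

Expanding (-4 + a)*(a + 2):
= -8 - 2*a+a^2
B) -8 - 2*a+a^2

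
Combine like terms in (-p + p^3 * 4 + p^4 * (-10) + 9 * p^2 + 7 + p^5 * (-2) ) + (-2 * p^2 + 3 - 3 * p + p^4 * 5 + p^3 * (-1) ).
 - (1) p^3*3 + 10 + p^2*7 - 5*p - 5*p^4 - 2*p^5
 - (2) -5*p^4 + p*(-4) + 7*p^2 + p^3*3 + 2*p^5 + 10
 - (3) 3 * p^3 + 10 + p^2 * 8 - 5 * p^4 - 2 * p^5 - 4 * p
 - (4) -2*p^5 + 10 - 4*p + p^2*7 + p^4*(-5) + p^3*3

Adding the polynomials and combining like terms:
(-p + p^3*4 + p^4*(-10) + 9*p^2 + 7 + p^5*(-2)) + (-2*p^2 + 3 - 3*p + p^4*5 + p^3*(-1))
= -2*p^5 + 10 - 4*p + p^2*7 + p^4*(-5) + p^3*3
4) -2*p^5 + 10 - 4*p + p^2*7 + p^4*(-5) + p^3*3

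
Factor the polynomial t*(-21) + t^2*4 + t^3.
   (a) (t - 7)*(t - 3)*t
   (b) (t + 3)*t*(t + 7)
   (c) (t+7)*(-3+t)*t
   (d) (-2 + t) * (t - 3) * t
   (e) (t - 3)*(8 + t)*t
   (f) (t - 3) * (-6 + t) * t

We need to factor t*(-21) + t^2*4 + t^3.
The factored form is (t+7)*(-3+t)*t.
c) (t+7)*(-3+t)*t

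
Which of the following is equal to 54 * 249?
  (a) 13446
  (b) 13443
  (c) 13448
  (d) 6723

54 * 249 = 13446
a) 13446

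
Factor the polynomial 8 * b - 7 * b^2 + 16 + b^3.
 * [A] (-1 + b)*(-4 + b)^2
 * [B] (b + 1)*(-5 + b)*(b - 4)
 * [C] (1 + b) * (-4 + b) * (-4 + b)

We need to factor 8 * b - 7 * b^2 + 16 + b^3.
The factored form is (1 + b) * (-4 + b) * (-4 + b).
C) (1 + b) * (-4 + b) * (-4 + b)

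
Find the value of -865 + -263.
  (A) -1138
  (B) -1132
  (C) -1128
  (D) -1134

-865 + -263 = -1128
C) -1128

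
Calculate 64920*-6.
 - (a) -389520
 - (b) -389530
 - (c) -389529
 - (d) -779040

64920 * -6 = -389520
a) -389520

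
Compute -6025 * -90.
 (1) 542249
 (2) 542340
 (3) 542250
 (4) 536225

-6025 * -90 = 542250
3) 542250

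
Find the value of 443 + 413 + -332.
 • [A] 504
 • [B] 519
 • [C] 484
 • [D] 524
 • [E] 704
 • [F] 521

First: 443 + 413 = 856
Then: 856 + -332 = 524
D) 524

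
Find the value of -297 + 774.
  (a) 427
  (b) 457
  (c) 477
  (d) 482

-297 + 774 = 477
c) 477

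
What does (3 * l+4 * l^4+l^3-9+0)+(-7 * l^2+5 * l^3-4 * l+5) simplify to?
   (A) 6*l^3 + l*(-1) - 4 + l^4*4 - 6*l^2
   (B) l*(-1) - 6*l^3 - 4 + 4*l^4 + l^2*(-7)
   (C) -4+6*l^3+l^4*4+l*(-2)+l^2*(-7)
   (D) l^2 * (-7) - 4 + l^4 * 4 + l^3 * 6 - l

Adding the polynomials and combining like terms:
(3*l + 4*l^4 + l^3 - 9 + 0) + (-7*l^2 + 5*l^3 - 4*l + 5)
= l^2 * (-7) - 4 + l^4 * 4 + l^3 * 6 - l
D) l^2 * (-7) - 4 + l^4 * 4 + l^3 * 6 - l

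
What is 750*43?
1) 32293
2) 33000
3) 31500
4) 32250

750 * 43 = 32250
4) 32250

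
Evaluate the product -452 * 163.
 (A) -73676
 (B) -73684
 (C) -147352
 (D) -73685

-452 * 163 = -73676
A) -73676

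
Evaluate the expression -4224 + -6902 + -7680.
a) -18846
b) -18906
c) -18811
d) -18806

First: -4224 + -6902 = -11126
Then: -11126 + -7680 = -18806
d) -18806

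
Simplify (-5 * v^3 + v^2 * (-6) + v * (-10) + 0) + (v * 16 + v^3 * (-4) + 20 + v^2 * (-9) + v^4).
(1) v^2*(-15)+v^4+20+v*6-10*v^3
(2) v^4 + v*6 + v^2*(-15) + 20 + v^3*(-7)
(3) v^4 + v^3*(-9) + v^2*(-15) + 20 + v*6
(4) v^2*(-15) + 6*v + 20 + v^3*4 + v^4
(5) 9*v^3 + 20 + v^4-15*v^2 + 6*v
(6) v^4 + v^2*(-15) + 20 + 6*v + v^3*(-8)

Adding the polynomials and combining like terms:
(-5*v^3 + v^2*(-6) + v*(-10) + 0) + (v*16 + v^3*(-4) + 20 + v^2*(-9) + v^4)
= v^4 + v^3*(-9) + v^2*(-15) + 20 + v*6
3) v^4 + v^3*(-9) + v^2*(-15) + 20 + v*6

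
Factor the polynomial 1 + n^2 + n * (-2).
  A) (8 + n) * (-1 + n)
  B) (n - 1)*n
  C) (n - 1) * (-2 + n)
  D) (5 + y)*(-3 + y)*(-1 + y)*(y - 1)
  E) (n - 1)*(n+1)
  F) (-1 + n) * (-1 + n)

We need to factor 1 + n^2 + n * (-2).
The factored form is (-1 + n) * (-1 + n).
F) (-1 + n) * (-1 + n)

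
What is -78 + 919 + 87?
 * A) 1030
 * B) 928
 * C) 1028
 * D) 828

First: -78 + 919 = 841
Then: 841 + 87 = 928
B) 928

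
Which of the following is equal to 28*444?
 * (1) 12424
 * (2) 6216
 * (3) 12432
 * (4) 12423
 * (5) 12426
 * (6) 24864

28 * 444 = 12432
3) 12432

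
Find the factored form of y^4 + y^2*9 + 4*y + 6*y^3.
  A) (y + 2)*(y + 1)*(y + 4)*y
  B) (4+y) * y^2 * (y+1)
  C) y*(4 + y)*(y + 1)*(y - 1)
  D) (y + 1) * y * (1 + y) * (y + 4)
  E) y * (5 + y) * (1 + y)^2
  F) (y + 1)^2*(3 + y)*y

We need to factor y^4 + y^2*9 + 4*y + 6*y^3.
The factored form is (y + 1) * y * (1 + y) * (y + 4).
D) (y + 1) * y * (1 + y) * (y + 4)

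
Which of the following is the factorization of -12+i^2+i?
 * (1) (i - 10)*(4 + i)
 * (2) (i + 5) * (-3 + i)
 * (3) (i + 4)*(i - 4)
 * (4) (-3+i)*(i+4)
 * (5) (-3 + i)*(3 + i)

We need to factor -12+i^2+i.
The factored form is (-3+i)*(i+4).
4) (-3+i)*(i+4)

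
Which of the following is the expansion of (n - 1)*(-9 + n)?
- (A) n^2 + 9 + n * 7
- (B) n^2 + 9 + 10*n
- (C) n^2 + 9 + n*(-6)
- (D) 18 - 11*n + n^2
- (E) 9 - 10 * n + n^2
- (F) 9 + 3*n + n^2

Expanding (n - 1)*(-9 + n):
= 9 - 10 * n + n^2
E) 9 - 10 * n + n^2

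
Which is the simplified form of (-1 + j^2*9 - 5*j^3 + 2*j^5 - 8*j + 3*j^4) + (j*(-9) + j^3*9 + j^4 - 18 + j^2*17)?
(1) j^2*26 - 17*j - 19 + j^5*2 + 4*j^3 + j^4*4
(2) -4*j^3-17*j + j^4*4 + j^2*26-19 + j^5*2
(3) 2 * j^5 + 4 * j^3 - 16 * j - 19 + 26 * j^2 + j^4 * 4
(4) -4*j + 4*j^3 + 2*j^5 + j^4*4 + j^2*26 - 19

Adding the polynomials and combining like terms:
(-1 + j^2*9 - 5*j^3 + 2*j^5 - 8*j + 3*j^4) + (j*(-9) + j^3*9 + j^4 - 18 + j^2*17)
= j^2*26 - 17*j - 19 + j^5*2 + 4*j^3 + j^4*4
1) j^2*26 - 17*j - 19 + j^5*2 + 4*j^3 + j^4*4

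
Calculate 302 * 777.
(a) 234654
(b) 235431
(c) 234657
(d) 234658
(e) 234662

302 * 777 = 234654
a) 234654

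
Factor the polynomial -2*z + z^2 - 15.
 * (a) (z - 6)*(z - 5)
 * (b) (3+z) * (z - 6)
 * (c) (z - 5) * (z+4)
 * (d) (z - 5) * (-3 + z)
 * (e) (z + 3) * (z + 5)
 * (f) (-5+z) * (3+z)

We need to factor -2*z + z^2 - 15.
The factored form is (-5+z) * (3+z).
f) (-5+z) * (3+z)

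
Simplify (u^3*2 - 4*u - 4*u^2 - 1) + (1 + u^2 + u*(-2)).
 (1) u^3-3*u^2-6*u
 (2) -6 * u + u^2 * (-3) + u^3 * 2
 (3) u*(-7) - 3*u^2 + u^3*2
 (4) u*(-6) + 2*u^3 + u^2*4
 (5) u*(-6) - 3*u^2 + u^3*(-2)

Adding the polynomials and combining like terms:
(u^3*2 - 4*u - 4*u^2 - 1) + (1 + u^2 + u*(-2))
= -6 * u + u^2 * (-3) + u^3 * 2
2) -6 * u + u^2 * (-3) + u^3 * 2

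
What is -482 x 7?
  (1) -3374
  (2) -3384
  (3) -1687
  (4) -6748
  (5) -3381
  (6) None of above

-482 * 7 = -3374
1) -3374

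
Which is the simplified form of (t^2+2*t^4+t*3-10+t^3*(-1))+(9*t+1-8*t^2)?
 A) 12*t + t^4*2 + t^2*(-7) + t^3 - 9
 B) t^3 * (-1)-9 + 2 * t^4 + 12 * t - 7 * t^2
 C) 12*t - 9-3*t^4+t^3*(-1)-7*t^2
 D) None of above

Adding the polynomials and combining like terms:
(t^2 + 2*t^4 + t*3 - 10 + t^3*(-1)) + (9*t + 1 - 8*t^2)
= t^3 * (-1)-9 + 2 * t^4 + 12 * t - 7 * t^2
B) t^3 * (-1)-9 + 2 * t^4 + 12 * t - 7 * t^2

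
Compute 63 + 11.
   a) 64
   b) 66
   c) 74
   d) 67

63 + 11 = 74
c) 74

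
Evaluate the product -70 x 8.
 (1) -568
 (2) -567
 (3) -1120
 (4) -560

-70 * 8 = -560
4) -560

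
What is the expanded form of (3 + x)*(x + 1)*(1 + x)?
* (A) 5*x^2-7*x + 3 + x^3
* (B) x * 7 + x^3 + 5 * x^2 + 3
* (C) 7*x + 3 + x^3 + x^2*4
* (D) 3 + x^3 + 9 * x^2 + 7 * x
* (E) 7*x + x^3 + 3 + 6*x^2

Expanding (3 + x)*(x + 1)*(1 + x):
= x * 7 + x^3 + 5 * x^2 + 3
B) x * 7 + x^3 + 5 * x^2 + 3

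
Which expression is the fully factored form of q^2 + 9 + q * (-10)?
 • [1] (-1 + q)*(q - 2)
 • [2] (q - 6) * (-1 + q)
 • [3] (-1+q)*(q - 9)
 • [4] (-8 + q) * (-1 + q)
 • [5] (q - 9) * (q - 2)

We need to factor q^2 + 9 + q * (-10).
The factored form is (-1+q)*(q - 9).
3) (-1+q)*(q - 9)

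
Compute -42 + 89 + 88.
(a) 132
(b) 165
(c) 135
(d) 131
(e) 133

First: -42 + 89 = 47
Then: 47 + 88 = 135
c) 135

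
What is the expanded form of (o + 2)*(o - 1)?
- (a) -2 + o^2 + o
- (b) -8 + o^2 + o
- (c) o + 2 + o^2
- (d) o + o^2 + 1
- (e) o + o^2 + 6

Expanding (o + 2)*(o - 1):
= -2 + o^2 + o
a) -2 + o^2 + o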